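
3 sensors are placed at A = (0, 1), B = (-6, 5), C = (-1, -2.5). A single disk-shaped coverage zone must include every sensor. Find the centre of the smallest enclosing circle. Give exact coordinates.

Side lengths²: AB² = 52, AC² = 13.25, BC² = 81.25.
Since BC² = 81.25 ≥ 52 + 13.25 = 65.25, the angle opposite BC is not acute, so the smallest enclosing circle has BC as diameter.
Centre = midpoint of BC = (-3.5, 1.25), r² = 81.25/4 = 20.3125.
Centre = (-3.5, 1.25).

(-3.5, 1.25)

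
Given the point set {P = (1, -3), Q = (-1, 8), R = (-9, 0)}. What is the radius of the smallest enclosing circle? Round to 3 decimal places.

6.349

Side lengths²: PQ² = 125, PR² = 109, QR² = 128.
Since QR² = 128 < 125 + 109 = 234, the triangle is acute, so the smallest enclosing circle is the circumcircle.
Circumcentre = (-77/26, 51/26), r² = 13625/338.
r = √(13625/338) ≈ 6.349.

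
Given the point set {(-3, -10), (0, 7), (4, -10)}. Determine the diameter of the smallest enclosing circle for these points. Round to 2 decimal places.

17.73

Call the three points A, B, C in the order given.
Side lengths²: AB² = 298, AC² = 49, BC² = 305.
Since BC² = 305 < 298 + 49 = 347, the triangle is acute, so the smallest enclosing circle is the circumcircle.
Circumcentre = (0.5, -63/34), r² = 45445/578.
Diameter = 2r = 2√(45445/578) ≈ 17.73.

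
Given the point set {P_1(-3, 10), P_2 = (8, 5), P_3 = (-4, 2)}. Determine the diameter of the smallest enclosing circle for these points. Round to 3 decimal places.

12.957

Side lengths²: P_1P_2² = 146, P_1P_3² = 65, P_2P_3² = 153.
Since P_2P_3² = 153 < 146 + 65 = 211, the triangle is acute, so the smallest enclosing circle is the circumcircle.
Circumcentre = (95/62, 333/62), r² = 80665/1922.
Diameter = 2r = 2√(80665/1922) ≈ 12.957.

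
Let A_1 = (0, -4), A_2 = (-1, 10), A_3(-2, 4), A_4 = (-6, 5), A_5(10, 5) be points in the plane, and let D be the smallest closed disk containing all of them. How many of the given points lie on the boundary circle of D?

3

The minimum enclosing circle of a finite set is fixed by two of the points (as a diameter) or three (as a circumcircle).
The minimum enclosing circle is determined by three boundary points: A_1, A_4, A_5.
Their circumcentre is (2, 23/6) with r² = 2353/36.
The farthest remaining point A_2 is at distance² 1693/36 ≤ 2353/36.
The points at distance exactly r from the centre are A_1, A_4, A_5 — 3 points.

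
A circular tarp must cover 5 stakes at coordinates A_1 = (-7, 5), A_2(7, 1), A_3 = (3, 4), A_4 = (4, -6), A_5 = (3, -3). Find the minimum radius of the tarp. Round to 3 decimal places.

7.841

A smallest enclosing disk is always determined by at most three of the input points on its boundary.
The minimum enclosing circle is determined by three boundary points: A_1, A_2, A_4.
Their circumcentre is (-0.8, 0.2) with r² = 61.48.
The farthest remaining point A_3 is at distance² 28.88 ≤ 61.48.
r = √(61.48) ≈ 7.841.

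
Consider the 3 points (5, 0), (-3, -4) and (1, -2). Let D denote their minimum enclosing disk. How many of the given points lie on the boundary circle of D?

Call the three points A, B, C in the order given.
Side lengths²: AB² = 80, AC² = 20, BC² = 20.
Since AB² = 80 ≥ 20 + 20 = 40, the angle opposite AB is not acute, so the smallest enclosing circle has AB as diameter.
Centre = midpoint of AB = (1, -2), r² = 80/4 = 20.
The points at distance exactly r from the centre are (5, 0), (-3, -4) — 2 points.

2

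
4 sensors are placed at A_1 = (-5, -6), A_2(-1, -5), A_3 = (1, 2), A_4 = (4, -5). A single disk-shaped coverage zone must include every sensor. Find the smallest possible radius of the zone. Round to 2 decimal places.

5.22

A smallest enclosing disk is always determined by at most three of the input points on its boundary.
The minimum enclosing circle is determined by three boundary points: A_1, A_3, A_4.
Their circumcentre is (-26/33, -32/11) with r² = 29725/1089.
The farthest remaining point A_2 is at distance² 4810/1089 ≤ 29725/1089.
r = √(29725/1089) ≈ 5.22.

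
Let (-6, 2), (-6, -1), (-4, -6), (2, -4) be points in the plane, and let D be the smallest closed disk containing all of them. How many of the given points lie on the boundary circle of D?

By Welzl's lemma the MEC is supported by two points (diametrically opposite) or three points (on a circumcircle).
The minimum enclosing circle is determined by three boundary points: (-6, 2), (-4, -6), (2, -4).
Their circumcentre is (-29/13, -17/13) with r² = 4250/169.
The farthest remaining point (-6, -1) is at distance² 2417/169 ≤ 4250/169.
The points at distance exactly r from the centre are (-6, 2), (-4, -6), (2, -4) — 3 points.

3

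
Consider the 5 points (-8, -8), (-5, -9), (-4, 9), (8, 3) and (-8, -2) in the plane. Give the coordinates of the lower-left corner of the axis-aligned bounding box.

(-8, -9)

x-range [-8, 8], y-range [-9, 9].
The lower-left corner is (-8, -9).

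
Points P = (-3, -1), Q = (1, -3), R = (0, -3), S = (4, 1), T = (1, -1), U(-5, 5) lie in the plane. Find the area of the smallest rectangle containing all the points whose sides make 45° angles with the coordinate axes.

In coordinates u = x + y, v = x − y the rectangle is axis-aligned; the map (x,y)→(u,v) scales areas by 2.
u-values: -4, -2, -3, 5, 0, 0; range = 5 − (-4) = 9.
v-values: -2, 4, 3, 3, 2, -10; range = 4 − (-10) = 14.
Area = (9 × 14) / 2 = 63.

63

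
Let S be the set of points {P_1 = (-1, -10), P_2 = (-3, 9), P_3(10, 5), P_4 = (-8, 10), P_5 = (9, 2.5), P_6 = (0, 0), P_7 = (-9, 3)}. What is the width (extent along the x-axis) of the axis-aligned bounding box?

19

max x = 10, min x = -9, so width = 19.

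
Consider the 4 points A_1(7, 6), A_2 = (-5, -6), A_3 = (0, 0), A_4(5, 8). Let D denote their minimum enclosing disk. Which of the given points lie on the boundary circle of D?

A_1, A_2, A_4

The minimum enclosing circle of a finite set is fixed by two of the points (as a diameter) or three (as a circumcircle).
The farthest pair is A_2–A_4 with squared distance 296. The circle on this segment as diameter has centre (0, 1) and r² = 296/4 = 74.
Check A_1: distance² to centre = 74 ≤ 74, so it lies inside.
All remaining points lie in this disk, and no smaller disk contains both endpoints, so this is the minimum enclosing circle.
The points at distance exactly r from the centre are A_1, A_2, A_4 — 3 points.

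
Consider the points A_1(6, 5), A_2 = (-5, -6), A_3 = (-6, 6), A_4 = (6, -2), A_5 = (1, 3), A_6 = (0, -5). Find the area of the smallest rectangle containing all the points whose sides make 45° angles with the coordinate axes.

In coordinates u = x + y, v = x − y the rectangle is axis-aligned; the map (x,y)→(u,v) scales areas by 2.
u-values: 11, -11, 0, 4, 4, -5; range = 11 − (-11) = 22.
v-values: 1, 1, -12, 8, -2, 5; range = 8 − (-12) = 20.
Area = (22 × 20) / 2 = 220.

220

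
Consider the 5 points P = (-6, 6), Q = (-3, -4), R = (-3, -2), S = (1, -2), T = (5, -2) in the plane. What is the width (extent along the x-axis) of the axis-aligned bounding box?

11

max x = 5, min x = -6, so width = 11.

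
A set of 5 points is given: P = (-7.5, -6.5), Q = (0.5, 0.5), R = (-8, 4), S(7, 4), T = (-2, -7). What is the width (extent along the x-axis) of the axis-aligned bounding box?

15

max x = 7, min x = -8, so width = 15.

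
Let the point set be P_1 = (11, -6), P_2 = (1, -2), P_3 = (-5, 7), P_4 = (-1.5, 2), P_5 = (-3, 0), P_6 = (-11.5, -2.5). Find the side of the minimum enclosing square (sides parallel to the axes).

The bounding box has width 22.5 and height 13.
An axis-aligned square enclosing the set must have side ≥ max(width, height).
So the minimum side is max(22.5, 13) = 22.5.

22.5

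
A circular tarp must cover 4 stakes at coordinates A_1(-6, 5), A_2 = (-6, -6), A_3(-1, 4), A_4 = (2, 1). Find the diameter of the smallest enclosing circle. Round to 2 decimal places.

11.88

By Welzl's lemma the MEC is supported by two points (diametrically opposite) or three points (on a circumcircle).
The minimum enclosing circle is determined by three boundary points: A_1, A_2, A_4.
Their circumcentre is (-3.75, -0.5) with r² = 35.3125.
The farthest remaining point A_3 is at distance² 27.8125 ≤ 35.3125.
Diameter = 2r = 2√(35.3125) ≈ 11.88.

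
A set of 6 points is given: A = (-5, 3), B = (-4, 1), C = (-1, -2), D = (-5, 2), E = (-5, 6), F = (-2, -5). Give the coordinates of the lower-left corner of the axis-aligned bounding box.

(-5, -5)

x-range [-5, -1], y-range [-5, 6].
The lower-left corner is (-5, -5).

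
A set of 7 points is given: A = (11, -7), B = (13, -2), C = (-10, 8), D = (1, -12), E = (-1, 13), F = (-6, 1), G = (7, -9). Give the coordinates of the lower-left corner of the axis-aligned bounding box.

(-10, -12)

x-range [-10, 13], y-range [-12, 13].
The lower-left corner is (-10, -12).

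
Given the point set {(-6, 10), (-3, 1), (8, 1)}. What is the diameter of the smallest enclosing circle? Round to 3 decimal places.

Call the three points A, B, C in the order given.
Side lengths²: AB² = 90, AC² = 277, BC² = 121.
Since AC² = 277 ≥ 121 + 90 = 211, the angle opposite AC is not acute, so the smallest enclosing circle has AC as diameter.
Centre = midpoint of AC = (1, 5.5), r² = 277/4 = 69.25.
Diameter = 2r = 2√(69.25) ≈ 16.643.

16.643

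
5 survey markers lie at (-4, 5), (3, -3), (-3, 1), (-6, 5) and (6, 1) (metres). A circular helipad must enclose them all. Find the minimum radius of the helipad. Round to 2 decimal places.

The minimum enclosing circle is determined by three boundary points: (3, -3), (-6, 5), (6, 1).
Their circumcentre is (-1/6, 2.5) with r² = 725/18.
The farthest remaining point (-4, 5) is at distance² 377/18 ≤ 725/18.
r = √(725/18) ≈ 6.35.

6.35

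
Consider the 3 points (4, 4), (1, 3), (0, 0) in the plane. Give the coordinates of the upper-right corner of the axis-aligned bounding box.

x-range [0, 4], y-range [0, 4].
The upper-right corner is (4, 4).

(4, 4)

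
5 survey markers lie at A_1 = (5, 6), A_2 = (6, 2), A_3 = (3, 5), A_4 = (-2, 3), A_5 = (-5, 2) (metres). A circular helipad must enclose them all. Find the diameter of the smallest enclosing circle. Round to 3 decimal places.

11.102

The minimum enclosing circle is determined by three boundary points: A_1, A_2, A_5.
Their circumcentre is (0.5, 2.75) with r² = 30.8125.
The farthest remaining point A_3 is at distance² 11.3125 ≤ 30.8125.
Diameter = 2r = 2√(30.8125) ≈ 11.102.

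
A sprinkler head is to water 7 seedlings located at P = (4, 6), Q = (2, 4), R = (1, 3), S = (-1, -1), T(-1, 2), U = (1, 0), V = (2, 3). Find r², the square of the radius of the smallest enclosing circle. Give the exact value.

18.5

By Welzl's lemma the MEC is supported by two points (diametrically opposite) or three points (on a circumcircle).
The farthest pair is P–S with squared distance 74. The circle on this segment as diameter has centre (1.5, 2.5) and r² = 74/4 = 18.5.
Check Q: distance² to centre = 2.5 ≤ 18.5, so it lies inside.
All remaining points lie in this disk, and no smaller disk contains both endpoints, so this is the minimum enclosing circle.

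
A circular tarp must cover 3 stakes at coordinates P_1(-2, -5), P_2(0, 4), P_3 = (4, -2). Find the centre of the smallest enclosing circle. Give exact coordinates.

Side lengths²: P_1P_2² = 85, P_1P_3² = 45, P_2P_3² = 52.
Since P_1P_2² = 85 < 52 + 45 = 97, the triangle is acute, so the smallest enclosing circle is the circumcircle.
Circumcentre = (-0.4375, -0.625), r² = 21.58203125.
Centre = (-0.4375, -0.625).

(-0.4375, -0.625)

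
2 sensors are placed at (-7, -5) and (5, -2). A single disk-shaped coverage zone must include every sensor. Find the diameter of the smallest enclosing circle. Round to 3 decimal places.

12.369

The smallest circle enclosing two points has them as diameter endpoints.
Centre = midpoint = (-1, -3.5); r² = |(-7, -5)−(5, -2)|²/4 = 153/4 = 38.25.
Diameter = 2r = 2√(38.25) ≈ 12.369.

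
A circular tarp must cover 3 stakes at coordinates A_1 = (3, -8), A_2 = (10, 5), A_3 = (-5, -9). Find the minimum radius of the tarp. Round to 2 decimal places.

10.26

Side lengths²: A_1A_2² = 218, A_1A_3² = 65, A_2A_3² = 421.
Since A_2A_3² = 421 ≥ 218 + 65 = 283, the angle opposite A_2A_3 is not acute, so the smallest enclosing circle has A_2A_3 as diameter.
Centre = midpoint of A_2A_3 = (2.5, -2), r² = 421/4 = 105.25.
r = √(105.25) ≈ 10.26.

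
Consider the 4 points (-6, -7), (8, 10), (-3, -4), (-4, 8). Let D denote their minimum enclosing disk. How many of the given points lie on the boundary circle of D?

2

The minimum enclosing circle of a finite set is fixed by two of the points (as a diameter) or three (as a circumcircle).
The farthest pair is (-6, -7)–(8, 10) with squared distance 485. The circle on this segment as diameter has centre (1, 1.5) and r² = 485/4 = 121.25.
Check (-3, -4): distance² to centre = 46.25 ≤ 121.25, so it lies inside.
All remaining points lie in this disk, and no smaller disk contains both endpoints, so this is the minimum enclosing circle.
The points at distance exactly r from the centre are (-6, -7), (8, 10) — 2 points.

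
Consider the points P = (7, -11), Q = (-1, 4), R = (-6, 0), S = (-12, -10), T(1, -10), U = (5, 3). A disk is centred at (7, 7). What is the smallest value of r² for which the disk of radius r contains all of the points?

The required radius is the distance from (7, 7) to the farthest point.
Squared distances: 324, 73, 218, 650, 325, 20.
Maximum is 650, attained at S.

650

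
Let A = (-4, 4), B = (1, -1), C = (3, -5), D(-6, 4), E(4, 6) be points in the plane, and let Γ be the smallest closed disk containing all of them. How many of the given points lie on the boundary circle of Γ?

3

By Welzl's lemma the MEC is supported by two points (diametrically opposite) or three points (on a circumcircle).
The minimum enclosing circle is determined by three boundary points: C, D, E.
Their circumcentre is (-1/6, 5/6) with r² = 793/18.
The farthest remaining point A is at distance² 445/18 ≤ 793/18.
The points at distance exactly r from the centre are C, D, E — 3 points.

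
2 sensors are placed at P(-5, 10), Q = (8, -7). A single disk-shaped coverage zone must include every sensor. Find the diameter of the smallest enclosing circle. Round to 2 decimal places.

21.40

The smallest circle enclosing two points has them as diameter endpoints.
Centre = midpoint = (1.5, 1.5); r² = |PQ|²/4 = 458/4 = 114.5.
Diameter = 2r = 2√(114.5) ≈ 21.40.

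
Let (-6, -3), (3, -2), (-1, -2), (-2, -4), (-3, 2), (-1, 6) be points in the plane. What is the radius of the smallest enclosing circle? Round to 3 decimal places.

5.486

The minimum enclosing circle of a finite set is fixed by two of the points (as a diameter) or three (as a circumcircle).
The minimum enclosing circle is determined by three boundary points: (-6, -3), (3, -2), (-1, 6).
Their circumcentre is (-35/19, 11/19) with r² = 10865/361.
The farthest remaining point (-2, -4) is at distance² 7578/361 ≤ 10865/361.
r = √(10865/361) ≈ 5.486.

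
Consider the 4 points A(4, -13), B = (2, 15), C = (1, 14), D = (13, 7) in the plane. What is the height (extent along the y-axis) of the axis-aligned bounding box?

max y = 15, min y = -13, so height = 28.

28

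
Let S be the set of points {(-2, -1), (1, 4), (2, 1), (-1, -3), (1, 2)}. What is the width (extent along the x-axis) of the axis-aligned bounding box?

max x = 2, min x = -2, so width = 4.

4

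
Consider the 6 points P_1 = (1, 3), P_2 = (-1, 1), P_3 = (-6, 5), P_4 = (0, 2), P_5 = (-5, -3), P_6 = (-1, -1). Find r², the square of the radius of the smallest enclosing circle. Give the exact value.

3445/162

The minimum enclosing circle is determined by three boundary points: P_1, P_3, P_5.
Their circumcentre is (-59/18, 23/18) with r² = 3445/162.
The farthest remaining point P_4 is at distance² 1825/162 ≤ 3445/162.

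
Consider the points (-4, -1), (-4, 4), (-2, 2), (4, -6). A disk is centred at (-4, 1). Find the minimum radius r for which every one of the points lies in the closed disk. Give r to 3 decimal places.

10.630

The required radius is the distance from (-4, 1) to the farthest point.
Squared distances: 4, 9, 5, 113.
Maximum is 113, attained at (4, -6).
r = √113 ≈ 10.630.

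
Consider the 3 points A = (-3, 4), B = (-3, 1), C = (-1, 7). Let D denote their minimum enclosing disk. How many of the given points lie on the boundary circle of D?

Side lengths²: AB² = 9, AC² = 13, BC² = 40.
Since BC² = 40 ≥ 13 + 9 = 22, the angle opposite BC is not acute, so the smallest enclosing circle has BC as diameter.
Centre = midpoint of BC = (-2, 4), r² = 40/4 = 10.
The points at distance exactly r from the centre are B, C — 2 points.

2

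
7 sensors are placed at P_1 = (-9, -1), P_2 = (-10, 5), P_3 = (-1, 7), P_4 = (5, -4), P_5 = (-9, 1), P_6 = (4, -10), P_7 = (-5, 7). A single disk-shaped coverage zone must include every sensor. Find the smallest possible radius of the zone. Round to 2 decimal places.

10.26

By Welzl's lemma the MEC is supported by two points (diametrically opposite) or three points (on a circumcircle).
The farthest pair is P_2–P_6 with squared distance 421. The circle on this segment as diameter has centre (-3, -2.5) and r² = 421/4 = 105.25.
Check P_1: distance² to centre = 38.25 ≤ 105.25, so it lies inside.
All remaining points lie in this disk, and no smaller disk contains both endpoints, so this is the minimum enclosing circle.
r = √(105.25) ≈ 10.26.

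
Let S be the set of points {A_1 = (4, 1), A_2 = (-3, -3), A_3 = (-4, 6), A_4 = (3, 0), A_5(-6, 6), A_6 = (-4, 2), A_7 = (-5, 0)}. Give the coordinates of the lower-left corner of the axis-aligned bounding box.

x-range [-6, 4], y-range [-3, 6].
The lower-left corner is (-6, -3).

(-6, -3)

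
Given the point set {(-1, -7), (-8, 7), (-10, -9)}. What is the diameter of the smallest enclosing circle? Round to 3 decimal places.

16.621

Call the three points A, B, C in the order given.
Side lengths²: AB² = 245, AC² = 85, BC² = 260.
Since BC² = 260 < 245 + 85 = 330, the triangle is acute, so the smallest enclosing circle is the circumcircle.
Circumcentre = (-7, -1.25), r² = 69.0625.
Diameter = 2r = 2√(69.0625) ≈ 16.621.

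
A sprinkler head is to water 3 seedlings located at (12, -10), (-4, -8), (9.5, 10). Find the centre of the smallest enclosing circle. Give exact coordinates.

(141/28, -5/7)

Call the three points A, B, C in the order given.
Side lengths²: AB² = 260, AC² = 406.25, BC² = 506.25.
Since BC² = 506.25 < 406.25 + 260 = 666.25, the triangle is acute, so the smallest enclosing circle is the circumcircle.
Circumcentre = (141/28, -5/7), r² = 105625/784.
Centre = (141/28, -5/7).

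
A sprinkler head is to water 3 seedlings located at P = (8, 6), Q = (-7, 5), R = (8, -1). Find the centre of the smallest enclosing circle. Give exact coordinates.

(0.7, 2.5)

Side lengths²: PQ² = 226, PR² = 49, QR² = 261.
Since QR² = 261 < 226 + 49 = 275, the triangle is acute, so the smallest enclosing circle is the circumcircle.
Circumcentre = (0.7, 2.5), r² = 65.54.
Centre = (0.7, 2.5).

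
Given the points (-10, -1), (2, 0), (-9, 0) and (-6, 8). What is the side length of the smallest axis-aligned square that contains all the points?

The bounding box has width 12 and height 9.
An axis-aligned square enclosing the set must have side ≥ max(width, height).
So the minimum side is max(12, 9) = 12.

12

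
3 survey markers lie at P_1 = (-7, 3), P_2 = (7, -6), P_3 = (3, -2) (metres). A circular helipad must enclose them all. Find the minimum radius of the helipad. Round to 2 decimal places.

8.32

Side lengths²: P_1P_2² = 277, P_1P_3² = 125, P_2P_3² = 32.
Since P_1P_2² = 277 ≥ 125 + 32 = 157, the angle opposite P_1P_2 is not acute, so the smallest enclosing circle has P_1P_2 as diameter.
Centre = midpoint of P_1P_2 = (0, -1.5), r² = 277/4 = 69.25.
r = √(69.25) ≈ 8.32.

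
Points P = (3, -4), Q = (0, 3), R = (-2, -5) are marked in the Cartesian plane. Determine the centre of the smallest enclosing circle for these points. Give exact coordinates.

(-3/19, -23/19)

Side lengths²: PQ² = 58, PR² = 26, QR² = 68.
Since QR² = 68 < 58 + 26 = 84, the triangle is acute, so the smallest enclosing circle is the circumcircle.
Circumcentre = (-3/19, -23/19), r² = 6409/361.
Centre = (-3/19, -23/19).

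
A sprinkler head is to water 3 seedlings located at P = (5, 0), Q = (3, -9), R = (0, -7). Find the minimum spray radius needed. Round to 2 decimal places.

Side lengths²: PQ² = 85, PR² = 74, QR² = 13.
Since PQ² = 85 < 74 + 13 = 87, the triangle is acute, so the smallest enclosing circle is the circumcircle.
Circumcentre = (239/62, -277/62), r² = 40885/1922.
r = √(40885/1922) ≈ 4.61.

4.61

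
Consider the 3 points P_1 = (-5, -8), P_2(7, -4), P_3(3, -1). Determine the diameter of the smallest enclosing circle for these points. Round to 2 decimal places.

12.65

Side lengths²: P_1P_2² = 160, P_1P_3² = 113, P_2P_3² = 25.
Since P_1P_2² = 160 ≥ 113 + 25 = 138, the angle opposite P_1P_2 is not acute, so the smallest enclosing circle has P_1P_2 as diameter.
Centre = midpoint of P_1P_2 = (1, -6), r² = 160/4 = 40.
Diameter = 2r = 2√40 ≈ 12.65.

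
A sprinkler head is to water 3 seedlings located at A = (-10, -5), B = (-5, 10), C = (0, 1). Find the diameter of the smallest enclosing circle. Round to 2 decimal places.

15.81

Side lengths²: AB² = 250, AC² = 136, BC² = 106.
Since AB² = 250 ≥ 136 + 106 = 242, the angle opposite AB is not acute, so the smallest enclosing circle has AB as diameter.
Centre = midpoint of AB = (-7.5, 2.5), r² = 250/4 = 62.5.
Diameter = 2r = 2√(62.5) ≈ 15.81.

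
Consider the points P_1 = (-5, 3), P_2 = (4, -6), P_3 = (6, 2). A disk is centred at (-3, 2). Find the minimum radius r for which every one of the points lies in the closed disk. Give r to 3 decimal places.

10.630

The required radius is the distance from (-3, 2) to the farthest point.
Squared distances: 5, 113, 81.
Maximum is 113, attained at P_2.
r = √113 ≈ 10.630.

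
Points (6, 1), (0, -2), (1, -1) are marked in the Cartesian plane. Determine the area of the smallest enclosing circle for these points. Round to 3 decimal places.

Call the three points A, B, C in the order given.
Side lengths²: AB² = 45, AC² = 29, BC² = 2.
Since AB² = 45 ≥ 29 + 2 = 31, the angle opposite AB is not acute, so the smallest enclosing circle has AB as diameter.
Centre = midpoint of AB = (3, -0.5), r² = 45/4 = 11.25.
Area = π·r² = π·11.25 ≈ 35.343.

35.343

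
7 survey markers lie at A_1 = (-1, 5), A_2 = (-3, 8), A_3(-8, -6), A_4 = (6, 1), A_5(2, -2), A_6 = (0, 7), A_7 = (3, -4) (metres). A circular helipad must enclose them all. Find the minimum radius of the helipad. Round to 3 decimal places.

8.239

By Welzl's lemma the MEC is supported by two points (diametrically opposite) or three points (on a circumcircle).
The minimum enclosing circle is determined by three boundary points: A_2, A_3, A_4.
Their circumcentre is (-99/46, -9/46) with r² = 71825/1058.
The farthest remaining point A_6 is at distance² 59681/1058 ≤ 71825/1058.
r = √(71825/1058) ≈ 8.239.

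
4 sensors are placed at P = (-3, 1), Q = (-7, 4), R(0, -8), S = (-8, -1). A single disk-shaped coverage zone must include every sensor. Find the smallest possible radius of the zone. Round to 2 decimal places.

The minimum enclosing circle of a finite set is fixed by two of the points (as a diameter) or three (as a circumcircle).
The farthest pair is Q–R with squared distance 193. The circle on this segment as diameter has centre (-3.5, -2) and r² = 193/4 = 48.25.
Check P: distance² to centre = 9.25 ≤ 48.25, so it lies inside.
All remaining points lie in this disk, and no smaller disk contains both endpoints, so this is the minimum enclosing circle.
r = √(48.25) ≈ 6.95.

6.95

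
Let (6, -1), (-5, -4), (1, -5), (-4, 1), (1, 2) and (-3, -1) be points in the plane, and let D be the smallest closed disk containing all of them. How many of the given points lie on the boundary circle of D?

3

A smallest enclosing disk is always determined by at most three of the input points on its boundary.
The farthest pair is (6, -1)–(-5, -4) with squared distance 130. The circle on this segment as diameter has centre (0.5, -2.5) and r² = 130/4 = 32.5.
Check (1, -5): distance² to centre = 6.5 ≤ 32.5, so it lies inside.
All remaining points lie in this disk, and no smaller disk contains both endpoints, so this is the minimum enclosing circle.
The points at distance exactly r from the centre are (6, -1), (-5, -4), (-4, 1) — 3 points.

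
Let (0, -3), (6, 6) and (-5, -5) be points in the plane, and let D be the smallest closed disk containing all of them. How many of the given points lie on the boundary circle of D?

2

Call the three points A, B, C in the order given.
Side lengths²: AB² = 117, AC² = 29, BC² = 242.
Since BC² = 242 ≥ 117 + 29 = 146, the angle opposite BC is not acute, so the smallest enclosing circle has BC as diameter.
Centre = midpoint of BC = (0.5, 0.5), r² = 242/4 = 60.5.
The points at distance exactly r from the centre are (6, 6), (-5, -5) — 2 points.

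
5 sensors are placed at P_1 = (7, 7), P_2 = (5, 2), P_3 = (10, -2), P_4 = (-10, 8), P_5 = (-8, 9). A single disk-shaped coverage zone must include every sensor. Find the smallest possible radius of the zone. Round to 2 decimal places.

The farthest pair is P_3–P_4 with squared distance 500. The circle on this segment as diameter has centre (0, 3) and r² = 500/4 = 125.
Check P_1: distance² to centre = 65 ≤ 125, so it lies inside.
All remaining points lie in this disk, and no smaller disk contains both endpoints, so this is the minimum enclosing circle.
r = √125 ≈ 11.18.

11.18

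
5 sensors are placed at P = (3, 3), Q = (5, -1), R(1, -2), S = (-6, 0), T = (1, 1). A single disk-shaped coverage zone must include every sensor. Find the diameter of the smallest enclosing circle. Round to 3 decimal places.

11.045

The farthest pair is Q–S with squared distance 122. The circle on this segment as diameter has centre (-0.5, -0.5) and r² = 122/4 = 30.5.
Check P: distance² to centre = 24.5 ≤ 30.5, so it lies inside.
All remaining points lie in this disk, and no smaller disk contains both endpoints, so this is the minimum enclosing circle.
Diameter = 2r = 2√(30.5) ≈ 11.045.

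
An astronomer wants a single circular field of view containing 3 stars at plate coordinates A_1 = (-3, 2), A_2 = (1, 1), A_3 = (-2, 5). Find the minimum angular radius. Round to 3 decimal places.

2.507

Side lengths²: A_1A_2² = 17, A_1A_3² = 10, A_2A_3² = 25.
Since A_2A_3² = 25 < 17 + 10 = 27, the triangle is acute, so the smallest enclosing circle is the circumcircle.
Circumcentre = (-17/26, 75/26), r² = 2125/338.
r = √(2125/338) ≈ 2.507.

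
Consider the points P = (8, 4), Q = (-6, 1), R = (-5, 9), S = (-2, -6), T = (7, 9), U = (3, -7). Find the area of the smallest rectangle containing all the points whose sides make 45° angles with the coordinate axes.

288

In coordinates u = x + y, v = x − y the rectangle is axis-aligned; the map (x,y)→(u,v) scales areas by 2.
u-values: 12, -5, 4, -8, 16, -4; range = 16 − (-8) = 24.
v-values: 4, -7, -14, 4, -2, 10; range = 10 − (-14) = 24.
Area = (24 × 24) / 2 = 288.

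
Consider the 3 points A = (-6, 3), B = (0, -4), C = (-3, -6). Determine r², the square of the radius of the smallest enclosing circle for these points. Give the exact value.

5525/242

Side lengths²: AB² = 85, AC² = 90, BC² = 13.
Since AC² = 90 < 85 + 13 = 98, the triangle is acute, so the smallest enclosing circle is the circumcircle.
Circumcentre = (-87/22, -29/22), r² = 5525/242.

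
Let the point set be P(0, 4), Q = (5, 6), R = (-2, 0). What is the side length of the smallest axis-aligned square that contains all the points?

7

The bounding box has width 7 and height 6.
An axis-aligned square enclosing the set must have side ≥ max(width, height).
So the minimum side is max(7, 6) = 7.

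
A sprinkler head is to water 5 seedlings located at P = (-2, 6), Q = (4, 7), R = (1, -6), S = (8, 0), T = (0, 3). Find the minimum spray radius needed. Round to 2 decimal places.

6.69

The minimum enclosing circle is determined by three boundary points: P, Q, R.
Their circumcentre is (1.98, 0.62) with r² = 44.7848.
The farthest remaining point S is at distance² 36.6248 ≤ 44.7848.
r = √(44.7848) ≈ 6.69.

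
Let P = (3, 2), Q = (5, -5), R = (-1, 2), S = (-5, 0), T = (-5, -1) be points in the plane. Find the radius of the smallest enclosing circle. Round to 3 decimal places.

The farthest pair is Q–S with squared distance 125. The circle on this segment as diameter has centre (0, -2.5) and r² = 125/4 = 31.25.
Check P: distance² to centre = 29.25 ≤ 31.25, so it lies inside.
All remaining points lie in this disk, and no smaller disk contains both endpoints, so this is the minimum enclosing circle.
r = √(31.25) ≈ 5.590.

5.590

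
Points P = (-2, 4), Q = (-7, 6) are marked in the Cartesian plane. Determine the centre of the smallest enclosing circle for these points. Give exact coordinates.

(-4.5, 5)

The smallest circle enclosing two points has them as diameter endpoints.
Centre = midpoint = (-4.5, 5); r² = |PQ|²/4 = 29/4 = 7.25.
Centre = (-4.5, 5).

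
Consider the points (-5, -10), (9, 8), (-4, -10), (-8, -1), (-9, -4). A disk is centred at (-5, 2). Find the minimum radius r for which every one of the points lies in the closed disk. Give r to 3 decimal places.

The required radius is the distance from (-5, 2) to the farthest point.
Squared distances: 144, 232, 145, 18, 52.
Maximum is 232, attained at (9, 8).
r = √232 ≈ 15.232.

15.232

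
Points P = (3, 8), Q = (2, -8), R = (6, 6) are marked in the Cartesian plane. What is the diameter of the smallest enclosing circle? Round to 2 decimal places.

Side lengths²: PQ² = 257, PR² = 13, QR² = 212.
Since PQ² = 257 ≥ 212 + 13 = 225, the angle opposite PQ is not acute, so the smallest enclosing circle has PQ as diameter.
Centre = midpoint of PQ = (2.5, 0), r² = 257/4 = 64.25.
Diameter = 2r = 2√(64.25) ≈ 16.03.

16.03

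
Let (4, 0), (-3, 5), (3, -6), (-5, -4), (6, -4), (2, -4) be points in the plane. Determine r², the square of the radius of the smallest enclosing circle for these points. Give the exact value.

The minimum enclosing circle of a finite set is fixed by two of the points (as a diameter) or three (as a circumcircle).
The minimum enclosing circle is determined by three boundary points: (-3, 5), (-5, -4), (6, -4).
Their circumcentre is (0.5, -0.5) with r² = 42.5.
The farthest remaining point (3, -6) is at distance² 36.5 ≤ 42.5.

42.5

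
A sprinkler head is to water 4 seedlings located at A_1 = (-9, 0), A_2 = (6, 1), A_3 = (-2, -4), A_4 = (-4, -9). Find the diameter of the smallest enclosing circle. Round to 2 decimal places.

A smallest enclosing disk is always determined by at most three of the input points on its boundary.
The minimum enclosing circle is determined by three boundary points: A_1, A_2, A_4.
Their circumcentre is (-19/14, -23/14) with r² = 5989/98.
The farthest remaining point A_3 is at distance² 585/98 ≤ 5989/98.
Diameter = 2r = 2√(5989/98) ≈ 15.63.

15.63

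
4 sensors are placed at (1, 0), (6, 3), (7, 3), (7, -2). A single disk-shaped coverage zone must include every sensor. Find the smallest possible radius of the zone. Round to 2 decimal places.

By Welzl's lemma the MEC is supported by two points (diametrically opposite) or three points (on a circumcircle).
The minimum enclosing circle is determined by three boundary points: (1, 0), (7, 3), (7, -2).
Their circumcentre is (4.5, 0.5) with r² = 12.5.
The farthest remaining point (6, 3) is at distance² 8.5 ≤ 12.5.
r = √(12.5) ≈ 3.54.

3.54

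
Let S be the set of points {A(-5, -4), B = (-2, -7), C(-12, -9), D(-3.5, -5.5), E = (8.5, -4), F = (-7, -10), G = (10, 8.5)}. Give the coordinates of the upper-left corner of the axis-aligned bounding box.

(-12, 8.5)

x-range [-12, 10], y-range [-10, 8.5].
The upper-left corner is (-12, 8.5).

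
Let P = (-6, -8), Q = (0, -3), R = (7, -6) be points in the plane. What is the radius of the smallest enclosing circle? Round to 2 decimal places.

6.58

Side lengths²: PQ² = 61, PR² = 173, QR² = 58.
Since PR² = 173 ≥ 61 + 58 = 119, the angle opposite PR is not acute, so the smallest enclosing circle has PR as diameter.
Centre = midpoint of PR = (0.5, -7), r² = 173/4 = 43.25.
r = √(43.25) ≈ 6.58.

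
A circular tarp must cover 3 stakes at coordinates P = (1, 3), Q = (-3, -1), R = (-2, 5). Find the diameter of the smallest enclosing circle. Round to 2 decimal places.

6.20

Side lengths²: PQ² = 32, PR² = 13, QR² = 37.
Since QR² = 37 < 32 + 13 = 45, the triangle is acute, so the smallest enclosing circle is the circumcircle.
Circumcentre = (-1.9, 1.9), r² = 9.62.
Diameter = 2r = 2√(9.62) ≈ 6.20.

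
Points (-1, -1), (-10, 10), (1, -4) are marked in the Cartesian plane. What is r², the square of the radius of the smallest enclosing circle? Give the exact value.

79.25

Call the three points A, B, C in the order given.
Side lengths²: AB² = 202, AC² = 13, BC² = 317.
Since BC² = 317 ≥ 202 + 13 = 215, the angle opposite BC is not acute, so the smallest enclosing circle has BC as diameter.
Centre = midpoint of BC = (-4.5, 3), r² = 317/4 = 79.25.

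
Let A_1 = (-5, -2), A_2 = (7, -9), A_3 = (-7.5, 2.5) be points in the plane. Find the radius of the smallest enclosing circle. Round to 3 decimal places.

9.253

Side lengths²: A_1A_2² = 193, A_1A_3² = 26.5, A_2A_3² = 342.5.
Since A_2A_3² = 342.5 ≥ 193 + 26.5 = 219.5, the angle opposite A_2A_3 is not acute, so the smallest enclosing circle has A_2A_3 as diameter.
Centre = midpoint of A_2A_3 = (-0.25, -3.25), r² = 342.5/4 = 85.625.
r = √(85.625) ≈ 9.253.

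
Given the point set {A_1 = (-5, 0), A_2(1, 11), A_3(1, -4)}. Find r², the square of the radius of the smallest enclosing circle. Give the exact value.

Side lengths²: A_1A_2² = 157, A_1A_3² = 52, A_2A_3² = 225.
Since A_2A_3² = 225 ≥ 157 + 52 = 209, the angle opposite A_2A_3 is not acute, so the smallest enclosing circle has A_2A_3 as diameter.
Centre = midpoint of A_2A_3 = (1, 3.5), r² = 225/4 = 56.25.

56.25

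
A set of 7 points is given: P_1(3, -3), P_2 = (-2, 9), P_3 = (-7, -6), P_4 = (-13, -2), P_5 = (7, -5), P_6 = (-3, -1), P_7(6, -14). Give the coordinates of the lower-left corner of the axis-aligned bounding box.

x-range [-13, 7], y-range [-14, 9].
The lower-left corner is (-13, -14).

(-13, -14)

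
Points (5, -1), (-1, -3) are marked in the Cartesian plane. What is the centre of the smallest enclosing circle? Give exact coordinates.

The smallest circle enclosing two points has them as diameter endpoints.
Centre = midpoint = (2, -2); r² = |(5, -1)−(-1, -3)|²/4 = 40/4 = 10.
Centre = (2, -2).

(2, -2)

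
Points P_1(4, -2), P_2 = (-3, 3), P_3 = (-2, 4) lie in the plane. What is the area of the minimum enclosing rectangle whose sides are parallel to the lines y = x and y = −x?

In coordinates u = x + y, v = x − y the rectangle is axis-aligned; the map (x,y)→(u,v) scales areas by 2.
u-values: 2, 0, 2; range = 2 − 0 = 2.
v-values: 6, -6, -6; range = 6 − (-6) = 12.
Area = (2 × 12) / 2 = 12.

12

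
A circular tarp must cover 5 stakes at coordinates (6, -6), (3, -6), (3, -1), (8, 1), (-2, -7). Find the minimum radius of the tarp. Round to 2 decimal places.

6.40

The farthest pair is (8, 1)–(-2, -7) with squared distance 164. The circle on this segment as diameter has centre (3, -3) and r² = 164/4 = 41.
Check (6, -6): distance² to centre = 18 ≤ 41, so it lies inside.
All remaining points lie in this disk, and no smaller disk contains both endpoints, so this is the minimum enclosing circle.
r = √41 ≈ 6.40.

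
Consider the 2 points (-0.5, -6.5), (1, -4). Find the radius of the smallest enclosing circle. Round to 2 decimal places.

The smallest circle enclosing two points has them as diameter endpoints.
Centre = midpoint = (0.25, -5.25); r² = |(-0.5, -6.5)−(1, -4)|²/4 = 8.5/4 = 2.125.
r = √(2.125) ≈ 1.46.

1.46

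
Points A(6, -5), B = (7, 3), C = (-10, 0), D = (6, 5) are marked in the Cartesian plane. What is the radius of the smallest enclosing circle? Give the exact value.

8.78125

The minimum enclosing circle is determined by three boundary points: A, C, D.
Their circumcentre is (-1.21875, 0) with r² = 77.1103515625.
The farthest remaining point B is at distance² 76.5478515625 ≤ 77.1103515625.
r = √(77.1103515625) = 8.78125.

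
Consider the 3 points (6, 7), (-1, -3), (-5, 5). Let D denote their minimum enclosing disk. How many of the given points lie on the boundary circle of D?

Call the three points A, B, C in the order given.
Side lengths²: AB² = 149, AC² = 125, BC² = 80.
Since AB² = 149 < 125 + 80 = 205, the triangle is acute, so the smallest enclosing circle is the circumcircle.
Circumcentre = (25/24, 145/48), r² = 93125/2304.
The points at distance exactly r from the centre are (6, 7), (-1, -3), (-5, 5) — 3 points.

3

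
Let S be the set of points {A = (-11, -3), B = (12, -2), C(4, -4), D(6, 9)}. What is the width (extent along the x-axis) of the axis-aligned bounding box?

23

max x = 12, min x = -11, so width = 23.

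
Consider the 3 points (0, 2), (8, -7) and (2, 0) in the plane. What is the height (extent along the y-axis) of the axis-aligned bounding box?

max y = 2, min y = -7, so height = 9.

9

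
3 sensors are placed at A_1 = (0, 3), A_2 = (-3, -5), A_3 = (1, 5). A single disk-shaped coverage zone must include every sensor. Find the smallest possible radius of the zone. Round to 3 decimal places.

5.385

Side lengths²: A_1A_2² = 73, A_1A_3² = 5, A_2A_3² = 116.
Since A_2A_3² = 116 ≥ 73 + 5 = 78, the angle opposite A_2A_3 is not acute, so the smallest enclosing circle has A_2A_3 as diameter.
Centre = midpoint of A_2A_3 = (-1, 0), r² = 116/4 = 29.
r = √29 ≈ 5.385.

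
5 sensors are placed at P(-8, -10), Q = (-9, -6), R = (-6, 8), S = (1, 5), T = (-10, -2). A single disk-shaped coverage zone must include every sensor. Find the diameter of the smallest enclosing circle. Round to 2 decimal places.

18.28

The minimum enclosing circle is determined by three boundary points: P, R, S.
Their circumcentre is (-127/22, -25/22) with r² = 20213/242.
The farthest remaining point Q is at distance² 8245/242 ≤ 20213/242.
Diameter = 2r = 2√(20213/242) ≈ 18.28.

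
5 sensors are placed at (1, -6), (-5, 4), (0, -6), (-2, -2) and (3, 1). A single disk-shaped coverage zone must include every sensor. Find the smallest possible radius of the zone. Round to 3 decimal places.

5.831

By Welzl's lemma the MEC is supported by two points (diametrically opposite) or three points (on a circumcircle).
The farthest pair is (1, -6)–(-5, 4) with squared distance 136. The circle on this segment as diameter has centre (-2, -1) and r² = 136/4 = 34.
Check (0, -6): distance² to centre = 29 ≤ 34, so it lies inside.
All remaining points lie in this disk, and no smaller disk contains both endpoints, so this is the minimum enclosing circle.
r = √34 ≈ 5.831.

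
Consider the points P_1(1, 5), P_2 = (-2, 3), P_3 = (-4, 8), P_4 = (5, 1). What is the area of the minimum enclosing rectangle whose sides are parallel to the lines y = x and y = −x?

40

In coordinates u = x + y, v = x − y the rectangle is axis-aligned; the map (x,y)→(u,v) scales areas by 2.
u-values: 6, 1, 4, 6; range = 6 − 1 = 5.
v-values: -4, -5, -12, 4; range = 4 − (-12) = 16.
Area = (5 × 16) / 2 = 40.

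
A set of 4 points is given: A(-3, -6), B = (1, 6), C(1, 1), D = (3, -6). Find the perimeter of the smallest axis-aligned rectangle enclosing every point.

Width = max x − min x = 3 − (-3) = 6.
Height = max y − min y = 6 − (-6) = 12.
Perimeter = 2(6 + 12) = 36.

36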